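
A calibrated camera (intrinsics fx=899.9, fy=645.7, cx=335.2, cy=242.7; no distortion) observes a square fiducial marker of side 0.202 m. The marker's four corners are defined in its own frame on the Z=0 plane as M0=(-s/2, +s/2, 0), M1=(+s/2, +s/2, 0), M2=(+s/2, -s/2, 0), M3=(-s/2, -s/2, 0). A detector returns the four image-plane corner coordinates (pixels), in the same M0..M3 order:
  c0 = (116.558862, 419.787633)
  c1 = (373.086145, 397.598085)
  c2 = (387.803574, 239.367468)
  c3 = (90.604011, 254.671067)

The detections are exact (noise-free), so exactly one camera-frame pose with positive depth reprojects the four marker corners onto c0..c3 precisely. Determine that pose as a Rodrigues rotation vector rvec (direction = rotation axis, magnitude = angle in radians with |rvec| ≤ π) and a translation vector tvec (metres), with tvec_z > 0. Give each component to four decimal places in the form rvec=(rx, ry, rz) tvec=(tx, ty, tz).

Intrinsics K: fx=899.9, fy=645.7, cx=335.2, cy=242.7
Marker side s = 0.202 m; corners in marker frame (Z=0):
  M0 = (-0.1010, +0.1010, 0)
  M1 = (+0.1010, +0.1010, 0)
  M2 = (+0.1010, -0.1010, 0)
  M3 = (-0.1010, -0.1010, 0)
Detected image corners:
  c0 = (116.558862, 419.787633) px
  c1 = (373.086145, 397.598085) px
  c2 = (387.803574, 239.367468) px
  c3 = (90.604011, 254.671067) px
Planar DLT: solve 8×8 A·h = b for H (H[2,2]=1):
  H  [+1434.54595 +199.37792 +246.33516]
  H  [+2.50171 +1036.33013 +333.46610]
  H  [+0.29448 +0.72127 +1.00000]
B = K⁻¹H; ‖b₁‖=1.517119, ‖b₂‖=1.517119; λ = 2/(‖b₁‖+‖b₂‖) = 0.659144, sign → tz>0 ⇒ λ=+0.659144
r₁ = λ·B[:,0] = (+0.97845,-0.07041,+0.19411); r₂ = λ·B[:,1] = (-0.03105,+0.87921,+0.47542)
r₃ = r₁×r₂ = (-0.20413,-0.47120,+0.85808); SVD([r₁ r₂ r₃]) → R = UVᵀ:
  R  [+0.97845 -0.03105 -0.20413]
  R  [-0.07041 +0.87921 -0.47120]
  R  [+0.19411 +0.47542 +0.85808]
t = (-0.06509, +0.09266, +0.65914) m
tr R = 2.715739; θ = arccos((tr R − 1)/2) = 0.539687 rad = 30.922°
axis k = ((R−Rᵀ)₃₂, (R−Rᵀ)₁₃, (R−Rᵀ)₂₁) / (2 sinθ) = (+0.921077, -0.387493, -0.038293)
rvec = θ·k = (+0.497094, -0.209125, -0.020666)

rvec=(0.4971, -0.2091, -0.0207) tvec=(-0.0651, 0.0927, 0.6591)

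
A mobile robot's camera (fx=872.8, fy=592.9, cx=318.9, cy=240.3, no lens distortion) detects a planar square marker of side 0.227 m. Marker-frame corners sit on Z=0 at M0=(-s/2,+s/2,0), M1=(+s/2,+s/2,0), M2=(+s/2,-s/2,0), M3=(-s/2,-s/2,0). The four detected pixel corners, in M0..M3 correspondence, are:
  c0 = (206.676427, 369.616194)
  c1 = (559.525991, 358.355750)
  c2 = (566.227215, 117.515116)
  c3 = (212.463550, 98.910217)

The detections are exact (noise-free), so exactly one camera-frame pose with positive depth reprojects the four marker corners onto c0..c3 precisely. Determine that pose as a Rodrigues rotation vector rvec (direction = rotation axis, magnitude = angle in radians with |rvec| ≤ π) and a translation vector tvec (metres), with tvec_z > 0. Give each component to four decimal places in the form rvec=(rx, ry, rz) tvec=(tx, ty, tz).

Intrinsics K: fx=872.8, fy=592.9, cx=318.9, cy=240.3
Marker side s = 0.227 m; corners in marker frame (Z=0):
  M0 = (-0.1135, +0.1135, 0)
  M1 = (+0.1135, +0.1135, 0)
  M2 = (+0.1135, -0.1135, 0)
  M3 = (-0.1135, -0.1135, 0)
Detected image corners:
  c0 = (206.676427, 369.616194) px
  c1 = (559.525991, 358.355750) px
  c2 = (566.227215, 117.515116) px
  c3 = (212.463550, 98.910217) px
Planar DLT: solve 8×8 A·h = b for H (H[2,2]=1):
  H  [+1754.96516 -19.71367 +396.52359]
  H  [+137.40027 +1127.75242 +236.50377]
  H  [+0.51409 +0.02048 +1.00000]
B = K⁻¹H; ‖b₁‖=1.894143, ‖b₂‖=1.894143; λ = 2/(‖b₁‖+‖b₂‖) = 0.527943, sign → tz>0 ⇒ λ=+0.527943
r₁ = λ·B[:,0] = (+0.96238,+0.01235,+0.27141); r₂ = λ·B[:,1] = (-0.01588,+0.99982,+0.01081)
r₃ = r₁×r₂ = (-0.27123,-0.01472,+0.96240); SVD([r₁ r₂ r₃]) → R = UVᵀ:
  R  [+0.96238 -0.01588 -0.27123]
  R  [+0.01235 +0.99982 -0.01472]
  R  [+0.27141 +0.01081 +0.96240]
t = (+0.04695, -0.00338, +0.52794) m
tr R = 2.924603; θ = arccos((tr R − 1)/2) = 0.275454 rad = 15.782°
axis k = ((R−Rᵀ)₃₂, (R−Rᵀ)₁₃, (R−Rᵀ)₂₁) / (2 sinθ) = (+0.046933, -0.997550, +0.051881)
rvec = θ·k = (+0.012928, -0.274780, +0.014291)

rvec=(0.0129, -0.2748, 0.0143) tvec=(0.0470, -0.0034, 0.5279)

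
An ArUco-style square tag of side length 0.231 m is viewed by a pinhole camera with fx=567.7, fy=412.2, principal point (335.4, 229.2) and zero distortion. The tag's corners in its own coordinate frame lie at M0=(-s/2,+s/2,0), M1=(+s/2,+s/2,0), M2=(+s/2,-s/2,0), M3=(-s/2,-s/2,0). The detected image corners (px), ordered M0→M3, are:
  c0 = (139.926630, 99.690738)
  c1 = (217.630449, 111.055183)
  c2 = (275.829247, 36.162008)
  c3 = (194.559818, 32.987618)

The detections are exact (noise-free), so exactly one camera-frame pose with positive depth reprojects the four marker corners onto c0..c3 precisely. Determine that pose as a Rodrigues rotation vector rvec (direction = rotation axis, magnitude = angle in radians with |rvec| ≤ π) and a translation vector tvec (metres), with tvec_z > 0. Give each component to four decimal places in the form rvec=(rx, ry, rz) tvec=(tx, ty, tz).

Intrinsics K: fx=567.7, fy=412.2, cx=335.4, cy=229.2
Marker side s = 0.231 m; corners in marker frame (Z=0):
  M0 = (-0.1155, +0.1155, 0)
  M1 = (+0.1155, +0.1155, 0)
  M2 = (+0.1155, -0.1155, 0)
  M3 = (-0.1155, -0.1155, 0)
Detected image corners:
  c0 = (139.926630, 99.690738) px
  c1 = (217.630449, 111.055183) px
  c2 = (275.829247, 36.162008) px
  c3 = (194.559818, 32.987618) px
Planar DLT: solve 8×8 A·h = b for H (H[2,2]=1):
  H  [+243.76993 -274.90097 +205.24824]
  H  [-2.80057 +294.97516 +69.15565]
  H  [-0.48536 -0.15029 +1.00000]
B = K⁻¹H; ‖b₁‖=0.904241, ‖b₂‖=0.904241; λ = 2/(‖b₁‖+‖b₂‖) = 1.105899, sign → tz>0 ⇒ λ=+1.105899
r₁ = λ·B[:,0] = (+0.79199,+0.29094,-0.53675); r₂ = λ·B[:,1] = (-0.43732,+0.88381,-0.16621)
r₃ = r₁×r₂ = (+0.42603,+0.36637,+0.82721); SVD([r₁ r₂ r₃]) → R = UVᵀ:
  R  [+0.79199 -0.43732 +0.42603]
  R  [+0.29094 +0.88381 +0.36637]
  R  [-0.53675 -0.16621 +0.82721]
t = (-0.25354, -0.42939, +1.10590) m
tr R = 2.503009; θ = arccos((tr R − 1)/2) = 0.720457 rad = 41.279°
axis k = ((R−Rᵀ)₃₂, (R−Rᵀ)₁₃, (R−Rᵀ)₂₁) / (2 sinθ) = (-0.403634, +0.729685, +0.551942)
rvec = θ·k = (-0.290801, +0.525706, +0.397650)

rvec=(-0.2908, 0.5257, 0.3977) tvec=(-0.2535, -0.4294, 1.1059)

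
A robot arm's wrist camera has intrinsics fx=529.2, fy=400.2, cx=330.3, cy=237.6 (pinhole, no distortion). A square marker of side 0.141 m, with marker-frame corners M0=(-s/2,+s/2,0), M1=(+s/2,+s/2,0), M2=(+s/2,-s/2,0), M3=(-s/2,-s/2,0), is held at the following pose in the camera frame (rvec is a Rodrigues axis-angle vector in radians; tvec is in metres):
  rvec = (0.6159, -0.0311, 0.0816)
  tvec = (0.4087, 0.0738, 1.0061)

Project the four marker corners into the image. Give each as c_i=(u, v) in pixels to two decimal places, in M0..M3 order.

c0=(498.98, 286.10) c1=(568.54, 289.36) c2=(595.09, 246.36) c3=(519.86, 242.48)

Intrinsics K: fx=529.2, fy=400.2, cx=330.3, cy=237.6
Marker side s = 0.141 m; corners in marker frame (Z=0):
  M0 = (-0.0705, +0.0705, 0)
  M1 = (+0.0705, +0.0705, 0)
  M2 = (+0.0705, -0.0705, 0)
  M3 = (-0.0705, -0.0705, 0)
rvec = (0.6159, -0.0311, 0.0816), |rvec| = θ = 0.62206 rad = 35.641°
Rodrigues: sinθ=0.58271, 1−cosθ=0.18732; R = I + sinθ·[k]× + (1−cosθ)·[k]×²:
    [+0.99631 -0.08571 -0.00480]
    [+0.06717 +0.81315 -0.57817]
    [+0.05346 +0.57571 +0.81590]
t = (0.4087, 0.0738, 1.0061) m
M0: Pc = R·M0+t = (+0.33242, +0.12639, +1.04292); u = 529.2·(+0.33242)/1.04292 + 330.3 = 498.9761, v = 400.2·(+0.12639)/1.04292 + 237.6 = 286.1004
M1: Pc = R·M1+t = (+0.47290, +0.13586, +1.05046); u = 529.2·(+0.47290)/1.05046 + 330.3 = 568.5365, v = 400.2·(+0.13586)/1.05046 + 237.6 = 289.3604
M2: Pc = R·M2+t = (+0.48498, +0.02121, +0.96928); u = 529.2·(+0.48498)/0.96928 + 330.3 = 595.0865, v = 400.2·(+0.02121)/0.96928 + 237.6 = 246.3565
M3: Pc = R·M3+t = (+0.34450, +0.01174, +0.96174); u = 529.2·(+0.34450)/0.96174 + 330.3 = 519.8630, v = 400.2·(+0.01174)/0.96174 + 237.6 = 242.4844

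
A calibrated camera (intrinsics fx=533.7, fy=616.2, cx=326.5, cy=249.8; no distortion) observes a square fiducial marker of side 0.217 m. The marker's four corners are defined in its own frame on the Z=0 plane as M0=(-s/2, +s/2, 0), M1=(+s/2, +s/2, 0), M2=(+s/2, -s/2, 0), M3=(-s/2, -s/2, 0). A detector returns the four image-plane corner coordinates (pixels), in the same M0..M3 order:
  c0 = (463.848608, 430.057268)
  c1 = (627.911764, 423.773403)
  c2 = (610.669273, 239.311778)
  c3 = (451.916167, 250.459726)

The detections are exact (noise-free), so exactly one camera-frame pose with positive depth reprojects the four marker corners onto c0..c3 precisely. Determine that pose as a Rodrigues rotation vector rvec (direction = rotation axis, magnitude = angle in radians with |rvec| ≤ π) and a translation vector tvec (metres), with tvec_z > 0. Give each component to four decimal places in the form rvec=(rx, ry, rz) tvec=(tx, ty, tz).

rvec=(-0.1011, 0.0994, -0.0571) tvec=(0.2925, 0.1019, 0.7404)

Intrinsics K: fx=533.7, fy=616.2, cx=326.5, cy=249.8
Marker side s = 0.217 m; corners in marker frame (Z=0):
  M0 = (-0.1085, +0.1085, 0)
  M1 = (+0.1085, +0.1085, 0)
  M2 = (+0.1085, -0.1085, 0)
  M3 = (-0.1085, -0.1085, 0)
Detected image corners:
  c0 = (463.848608, 430.057268) px
  c1 = (627.911764, 423.773403) px
  c2 = (610.669273, 239.311778) px
  c3 = (451.916167, 250.459726) px
Planar DLT: solve 8×8 A·h = b for H (H[2,2]=1):
  H  [+673.70198 -8.28152 +537.33886]
  H  [-83.94797 +791.70545 +334.58070]
  H  [-0.12984 -0.13987 +1.00000]
B = K⁻¹H; ‖b₁‖=1.350611, ‖b₂‖=1.350611; λ = 2/(‖b₁‖+‖b₂‖) = 0.740406, sign → tz>0 ⇒ λ=+0.740406
r₁ = λ·B[:,0] = (+0.99344,-0.06190,-0.09613); r₂ = λ·B[:,1] = (+0.05187,+0.99327,-0.10356)
r₃ = r₁×r₂ = (+0.10190,+0.09790,+0.98997); SVD([r₁ r₂ r₃]) → R = UVᵀ:
  R  [+0.99344 +0.05187 +0.10190]
  R  [-0.06190 +0.99327 +0.09790]
  R  [-0.09613 -0.10356 +0.98997]
t = (+0.29250, +0.10187, +0.74041) m
tr R = 2.976678; θ = arccos((tr R − 1)/2) = 0.152863 rad = 8.758°
axis k = ((R−Rᵀ)₃₂, (R−Rᵀ)₁₃, (R−Rᵀ)₂₁) / (2 sinθ) = (-0.661521, +0.650260, -0.373566)
rvec = θ·k = (-0.101122, +0.099401, -0.057104)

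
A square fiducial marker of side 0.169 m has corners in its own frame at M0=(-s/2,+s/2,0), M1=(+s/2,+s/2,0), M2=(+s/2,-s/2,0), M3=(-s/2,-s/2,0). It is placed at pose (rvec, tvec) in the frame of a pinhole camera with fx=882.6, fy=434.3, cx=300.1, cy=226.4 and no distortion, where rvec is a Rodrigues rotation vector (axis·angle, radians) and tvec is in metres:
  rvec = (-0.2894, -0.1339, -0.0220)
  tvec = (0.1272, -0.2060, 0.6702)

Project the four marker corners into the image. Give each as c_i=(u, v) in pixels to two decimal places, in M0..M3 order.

c0=(365.33, 141.01) c1=(587.80, 143.70) c2=(559.66, 49.62) c3=(351.84, 43.98)

Intrinsics K: fx=882.6, fy=434.3, cx=300.1, cy=226.4
Marker side s = 0.169 m; corners in marker frame (Z=0):
  M0 = (-0.0845, +0.0845, 0)
  M1 = (+0.0845, +0.0845, 0)
  M2 = (+0.0845, -0.0845, 0)
  M3 = (-0.0845, -0.0845, 0)
rvec = (-0.2894, -0.1339, -0.0220), |rvec| = θ = 0.31963 rad = 18.314°
Rodrigues: sinθ=0.31422, 1−cosθ=0.05065; R = I + sinθ·[k]× + (1−cosθ)·[k]×²:
    [+0.99087 +0.04084 -0.12848]
    [-0.00242 +0.95824 +0.28596]
    [+0.13479 -0.28304 +0.94959]
t = (0.1272, -0.2060, 0.6702) m
M0: Pc = R·M0+t = (+0.04692, -0.12482, +0.63489); u = 882.6·(+0.04692)/0.63489 + 300.1 = 365.3291, v = 434.3·(-0.12482)/0.63489 + 226.4 = 141.0136
M1: Pc = R·M1+t = (+0.21438, -0.12523, +0.65767); u = 882.6·(+0.21438)/0.65767 + 300.1 = 587.7982, v = 434.3·(-0.12523)/0.65767 + 226.4 = 143.7013
M2: Pc = R·M2+t = (+0.20748, -0.28718, +0.70551); u = 882.6·(+0.20748)/0.70551 + 300.1 = 559.6582, v = 434.3·(-0.28718)/0.70551 + 226.4 = 49.6187
M3: Pc = R·M3+t = (+0.04002, -0.28677, +0.68273); u = 882.6·(+0.04002)/0.68273 + 300.1 = 351.8368, v = 434.3·(-0.28677)/0.68273 + 226.4 = 43.9802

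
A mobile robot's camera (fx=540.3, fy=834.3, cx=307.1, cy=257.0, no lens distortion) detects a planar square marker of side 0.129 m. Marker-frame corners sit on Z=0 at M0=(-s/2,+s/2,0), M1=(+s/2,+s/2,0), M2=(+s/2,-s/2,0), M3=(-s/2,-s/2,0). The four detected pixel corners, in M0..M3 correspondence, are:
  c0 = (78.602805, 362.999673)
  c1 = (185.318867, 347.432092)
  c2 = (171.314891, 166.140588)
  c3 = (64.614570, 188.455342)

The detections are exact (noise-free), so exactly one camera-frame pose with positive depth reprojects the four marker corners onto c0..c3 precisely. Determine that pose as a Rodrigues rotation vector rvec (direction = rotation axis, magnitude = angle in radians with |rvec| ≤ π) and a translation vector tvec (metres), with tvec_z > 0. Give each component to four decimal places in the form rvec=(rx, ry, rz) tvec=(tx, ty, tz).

Intrinsics K: fx=540.3, fy=834.3, cx=307.1, cy=257.0
Marker side s = 0.129 m; corners in marker frame (Z=0):
  M0 = (-0.0645, +0.0645, 0)
  M1 = (+0.0645, +0.0645, 0)
  M2 = (+0.0645, -0.0645, 0)
  M3 = (-0.0645, -0.0645, 0)
Detected image corners:
  c0 = (78.602805, 362.999673) px
  c1 = (185.318867, 347.432092) px
  c2 = (171.314891, 166.140588) px
  c3 = (64.614570, 188.455342) px
Planar DLT: solve 8×8 A·h = b for H (H[2,2]=1):
  H  [+790.95022 +113.10691 +123.98129]
  H  [-223.99581 +1388.54426 +266.64583]
  H  [-0.29005 +0.03690 +1.00000]
B = K⁻¹H; ‖b₁‖=1.664063, ‖b₂‖=1.664063; λ = 2/(‖b₁‖+‖b₂‖) = 0.600939, sign → tz>0 ⇒ λ=+0.600939
r₁ = λ·B[:,0] = (+0.97879,-0.10765,-0.17430); r₂ = λ·B[:,1] = (+0.11320,+0.99333,+0.02217)
r₃ = r₁×r₂ = (+0.17075,-0.04143,+0.98444); SVD([r₁ r₂ r₃]) → R = UVᵀ:
  R  [+0.97879 +0.11320 +0.17075]
  R  [-0.10765 +0.99333 -0.04143]
  R  [-0.17430 +0.02217 +0.98444]
t = (-0.20367, +0.00695, +0.60094) m
tr R = 2.956558; θ = arccos((tr R − 1)/2) = 0.208806 rad = 11.964°
axis k = ((R−Rᵀ)₃₂, (R−Rᵀ)₁₃, (R−Rᵀ)₂₁) / (2 sinθ) = (+0.153429, +0.832283, -0.532696)
rvec = θ·k = (+0.032037, +0.173786, -0.111230)

rvec=(0.0320, 0.1738, -0.1112) tvec=(-0.2037, 0.0069, 0.6009)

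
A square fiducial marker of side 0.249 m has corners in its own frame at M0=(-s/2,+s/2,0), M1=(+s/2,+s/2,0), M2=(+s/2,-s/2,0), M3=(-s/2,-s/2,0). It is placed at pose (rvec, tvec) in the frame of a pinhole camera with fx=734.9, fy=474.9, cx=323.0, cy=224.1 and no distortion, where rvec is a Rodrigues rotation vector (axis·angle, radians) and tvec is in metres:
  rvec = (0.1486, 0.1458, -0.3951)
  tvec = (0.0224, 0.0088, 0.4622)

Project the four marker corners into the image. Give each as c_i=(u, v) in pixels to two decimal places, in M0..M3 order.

c0=(260.48, 385.01) c1=(621.43, 303.50) c2=(473.09, 56.00) c3=(103.40, 164.82)

Intrinsics K: fx=734.9, fy=474.9, cx=323.0, cy=224.1
Marker side s = 0.249 m; corners in marker frame (Z=0):
  M0 = (-0.1245, +0.1245, 0)
  M1 = (+0.1245, +0.1245, 0)
  M2 = (+0.1245, -0.1245, 0)
  M3 = (-0.1245, -0.1245, 0)
rvec = (0.1486, 0.1458, -0.3951), |rvec| = θ = 0.44659 rad = 25.588°
Rodrigues: sinθ=0.43189, 1−cosθ=0.09808; R = I + sinθ·[k]× + (1−cosθ)·[k]×²:
    [+0.91278 +0.39275 +0.11213]
    [-0.37144 +0.91238 -0.17204]
    [-0.16987 +0.11538 +0.97869]
t = (0.0224, 0.0088, 0.4622) m
M0: Pc = R·M0+t = (-0.04234, +0.16864, +0.49771); u = 734.9·(-0.04234)/0.49771 + 323.0 = 260.4769, v = 474.9·(+0.16864)/0.49771 + 224.1 = 385.0058
M1: Pc = R·M1+t = (+0.18494, +0.07615, +0.45542); u = 734.9·(+0.18494)/0.45542 + 323.0 = 621.4342, v = 474.9·(+0.07615)/0.45542 + 224.1 = 303.5042
M2: Pc = R·M2+t = (+0.08714, -0.15104, +0.42669); u = 734.9·(+0.08714)/0.42669 + 323.0 = 473.0920, v = 474.9·(-0.15104)/0.42669 + 224.1 = 55.9977
M3: Pc = R·M3+t = (-0.14014, -0.05855, +0.46898); u = 734.9·(-0.14014)/0.46898 + 323.0 = 103.4016, v = 474.9·(-0.05855)/0.46898 + 224.1 = 164.8151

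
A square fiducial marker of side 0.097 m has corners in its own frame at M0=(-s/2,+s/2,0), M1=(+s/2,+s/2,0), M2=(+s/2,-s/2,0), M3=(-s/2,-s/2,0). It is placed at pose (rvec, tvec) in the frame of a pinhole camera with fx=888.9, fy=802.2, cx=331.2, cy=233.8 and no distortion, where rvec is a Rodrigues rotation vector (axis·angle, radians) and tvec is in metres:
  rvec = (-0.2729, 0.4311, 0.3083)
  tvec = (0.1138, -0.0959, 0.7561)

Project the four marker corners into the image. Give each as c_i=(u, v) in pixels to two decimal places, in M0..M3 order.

c0=(394.89, 168.34) c1=(501.40, 189.46) c2=(537.41, 94.56) c3=(431.44, 79.17)

Intrinsics K: fx=888.9, fy=802.2, cx=331.2, cy=233.8
Marker side s = 0.097 m; corners in marker frame (Z=0):
  M0 = (-0.0485, +0.0485, 0)
  M1 = (+0.0485, +0.0485, 0)
  M2 = (+0.0485, -0.0485, 0)
  M3 = (-0.0485, -0.0485, 0)
rvec = (-0.2729, 0.4311, 0.3083), |rvec| = θ = 0.59613 rad = 34.156°
Rodrigues: sinθ=0.56144, 1−cosθ=0.17249; R = I + sinθ·[k]× + (1−cosθ)·[k]×²:
    [+0.86366 -0.34746 +0.36518]
    [+0.23326 +0.91772 +0.32153]
    [-0.44685 -0.19251 +0.87365]
t = (0.1138, -0.0959, 0.7561) m
M0: Pc = R·M0+t = (+0.05506, -0.06270, +0.76844); u = 888.9·(+0.05506)/0.76844 + 331.2 = 394.8920, v = 802.2·(-0.06270)/0.76844 + 233.8 = 168.3411
M1: Pc = R·M1+t = (+0.13884, -0.04008, +0.72509); u = 888.9·(+0.13884)/0.72509 + 331.2 = 501.4007, v = 802.2·(-0.04008)/0.72509 + 233.8 = 189.4604
M2: Pc = R·M2+t = (+0.17254, -0.12910, +0.74376); u = 888.9·(+0.17254)/0.74376 + 331.2 = 537.4084, v = 802.2·(-0.12910)/0.74376 + 233.8 = 94.5610
M3: Pc = R·M3+t = (+0.08876, -0.15172, +0.78711); u = 888.9·(+0.08876)/0.78711 + 331.2 = 431.4436, v = 802.2·(-0.15172)/0.78711 + 233.8 = 79.1687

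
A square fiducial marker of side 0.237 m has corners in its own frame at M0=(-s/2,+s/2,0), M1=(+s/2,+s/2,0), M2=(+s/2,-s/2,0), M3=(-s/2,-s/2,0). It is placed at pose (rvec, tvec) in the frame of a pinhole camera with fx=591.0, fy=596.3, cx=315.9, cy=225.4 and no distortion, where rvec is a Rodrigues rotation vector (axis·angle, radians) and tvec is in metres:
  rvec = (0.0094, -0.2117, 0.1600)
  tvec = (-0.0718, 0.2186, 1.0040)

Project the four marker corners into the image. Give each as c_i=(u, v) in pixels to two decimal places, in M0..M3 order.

c0=(192.04, 418.61) c1=(329.52, 430.86) c2=(351.14, 295.02) c3=(215.01, 275.90)

Intrinsics K: fx=591.0, fy=596.3, cx=315.9, cy=225.4
Marker side s = 0.237 m; corners in marker frame (Z=0):
  M0 = (-0.1185, +0.1185, 0)
  M1 = (+0.1185, +0.1185, 0)
  M2 = (+0.1185, -0.1185, 0)
  M3 = (-0.1185, -0.1185, 0)
rvec = (0.0094, -0.2117, 0.1600), |rvec| = θ = 0.26553 rad = 15.214°
Rodrigues: sinθ=0.26242, 1−cosθ=0.03505; R = I + sinθ·[k]× + (1−cosθ)·[k]×²:
    [+0.96500 -0.15912 -0.20847]
    [+0.15714 +0.98723 -0.02613]
    [+0.20997 -0.00755 +0.97768]
t = (-0.0718, 0.2186, 1.0040) m
M0: Pc = R·M0+t = (-0.20501, +0.31697, +0.97822); u = 591.0·(-0.20501)/0.97822 + 315.9 = 192.0435, v = 596.3·(+0.31697)/0.97822 + 225.4 = 418.6142
M1: Pc = R·M1+t = (+0.02370, +0.35421, +1.02799); u = 591.0·(+0.02370)/1.02799 + 315.9 = 329.5237, v = 596.3·(+0.35421)/1.02799 + 225.4 = 430.8637
M2: Pc = R·M2+t = (+0.06141, +0.12023, +1.02978); u = 591.0·(+0.06141)/1.02978 + 315.9 = 351.1424, v = 596.3·(+0.12023)/1.02978 + 225.4 = 295.0224
M3: Pc = R·M3+t = (-0.16730, +0.08299, +0.98001); u = 591.0·(-0.16730)/0.98001 + 315.9 = 215.0110, v = 596.3·(+0.08299)/0.98001 + 225.4 = 275.8976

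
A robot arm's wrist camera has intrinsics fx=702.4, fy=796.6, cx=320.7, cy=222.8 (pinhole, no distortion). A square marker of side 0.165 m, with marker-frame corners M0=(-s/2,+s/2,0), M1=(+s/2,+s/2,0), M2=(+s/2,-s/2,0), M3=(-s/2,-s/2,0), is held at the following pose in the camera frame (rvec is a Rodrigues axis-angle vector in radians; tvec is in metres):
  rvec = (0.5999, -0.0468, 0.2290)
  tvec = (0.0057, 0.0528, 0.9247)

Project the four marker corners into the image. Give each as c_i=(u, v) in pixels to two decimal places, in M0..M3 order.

c0=(252.49, 307.63) c1=(368.95, 332.89) c2=(403.56, 225.69) c3=(275.57, 195.54)

Intrinsics K: fx=702.4, fy=796.6, cx=320.7, cy=222.8
Marker side s = 0.165 m; corners in marker frame (Z=0):
  M0 = (-0.0825, +0.0825, 0)
  M1 = (+0.0825, +0.0825, 0)
  M2 = (+0.0825, -0.0825, 0)
  M3 = (-0.0825, -0.0825, 0)
rvec = (0.5999, -0.0468, 0.2290), |rvec| = θ = 0.64383 rad = 36.888°
Rodrigues: sinθ=0.60026, 1−cosθ=0.20019; R = I + sinθ·[k]× + (1−cosθ)·[k]×²:
    [+0.97361 -0.22706 +0.02272]
    [+0.19994 +0.80086 -0.56448]
    [+0.10998 +0.55413 +0.82513]
t = (0.0057, 0.0528, 0.9247) m
M0: Pc = R·M0+t = (-0.09336, +0.10238, +0.96134); u = 702.4·(-0.09336)/0.96134 + 320.7 = 252.4899, v = 796.6·(+0.10238)/0.96134 + 222.8 = 307.6319
M1: Pc = R·M1+t = (+0.06729, +0.13537, +0.97949); u = 702.4·(+0.06729)/0.97949 + 320.7 = 368.9546, v = 796.6·(+0.13537)/0.97949 + 222.8 = 332.8911
M2: Pc = R·M2+t = (+0.10476, +0.00322, +0.88806); u = 702.4·(+0.10476)/0.88806 + 320.7 = 403.5557, v = 796.6·(+0.00322)/0.88806 + 222.8 = 225.6922
M3: Pc = R·M3+t = (-0.05589, -0.02977, +0.86991); u = 702.4·(-0.05589)/0.86991 + 320.7 = 275.5718, v = 796.6·(-0.02977)/0.86991 + 222.8 = 195.5419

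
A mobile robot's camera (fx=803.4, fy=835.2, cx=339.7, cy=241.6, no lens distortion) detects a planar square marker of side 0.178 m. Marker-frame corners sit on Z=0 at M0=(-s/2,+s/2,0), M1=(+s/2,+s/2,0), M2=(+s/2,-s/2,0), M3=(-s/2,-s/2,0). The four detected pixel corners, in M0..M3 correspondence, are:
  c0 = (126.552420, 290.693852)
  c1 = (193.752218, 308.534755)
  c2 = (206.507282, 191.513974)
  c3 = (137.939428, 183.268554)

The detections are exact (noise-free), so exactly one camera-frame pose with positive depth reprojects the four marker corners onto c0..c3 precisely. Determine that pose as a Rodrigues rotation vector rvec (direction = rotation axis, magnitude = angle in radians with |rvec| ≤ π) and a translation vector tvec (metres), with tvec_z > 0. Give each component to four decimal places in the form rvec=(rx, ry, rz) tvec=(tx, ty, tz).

Intrinsics K: fx=803.4, fy=835.2, cx=339.7, cy=241.6
Marker side s = 0.178 m; corners in marker frame (Z=0):
  M0 = (-0.0890, +0.0890, 0)
  M1 = (+0.0890, +0.0890, 0)
  M2 = (+0.0890, -0.0890, 0)
  M3 = (-0.0890, -0.0890, 0)
Detected image corners:
  c0 = (126.552420, 290.693852) px
  c1 = (193.752218, 308.534755) px
  c2 = (206.507282, 191.513974) px
  c3 = (137.939428, 183.268554) px
Planar DLT: solve 8×8 A·h = b for H (H[2,2]=1):
  H  [+301.00475 -63.12267 +164.71256]
  H  [-44.39781 +635.93934 +243.35817]
  H  [-0.48352 +0.02724 +1.00000]
B = K⁻¹H; ‖b₁‖=0.759397, ‖b₂‖=0.759397; λ = 2/(‖b₁‖+‖b₂‖) = 1.316835, sign → tz>0 ⇒ λ=+1.316835
r₁ = λ·B[:,0] = (+0.76259,+0.11418,-0.63672); r₂ = λ·B[:,1] = (-0.11863,+0.99229,+0.03587)
r₃ = r₁×r₂ = (+0.63591,+0.04818,+0.77026); SVD([r₁ r₂ r₃]) → R = UVᵀ:
  R  [+0.76259 -0.11863 +0.63591]
  R  [+0.11418 +0.99229 +0.04818]
  R  [-0.63672 +0.03587 +0.77026]
t = (-0.28682, +0.00277, +1.31683) m
tr R = 2.525144; θ = arccos((tr R − 1)/2) = 0.703517 rad = 40.309°
axis k = ((R−Rᵀ)₃₂, (R−Rᵀ)₁₃, (R−Rᵀ)₂₁) / (2 sinθ) = (-0.009516, +0.983631, +0.179945)
rvec = θ·k = (-0.006694, +0.692001, +0.126594)

rvec=(-0.0067, 0.6920, 0.1266) tvec=(-0.2868, 0.0028, 1.3168)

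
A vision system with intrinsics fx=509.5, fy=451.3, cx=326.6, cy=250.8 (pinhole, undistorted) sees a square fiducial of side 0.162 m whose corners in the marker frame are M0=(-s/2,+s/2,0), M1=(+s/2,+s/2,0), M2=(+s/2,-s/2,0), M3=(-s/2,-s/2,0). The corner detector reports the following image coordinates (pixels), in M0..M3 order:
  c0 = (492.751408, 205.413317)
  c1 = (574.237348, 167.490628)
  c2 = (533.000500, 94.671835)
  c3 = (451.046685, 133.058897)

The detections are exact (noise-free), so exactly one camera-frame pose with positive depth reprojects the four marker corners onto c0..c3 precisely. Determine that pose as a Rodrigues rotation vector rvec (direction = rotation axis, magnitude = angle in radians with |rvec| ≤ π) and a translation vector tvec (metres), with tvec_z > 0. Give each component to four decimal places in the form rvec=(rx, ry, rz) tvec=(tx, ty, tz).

Intrinsics K: fx=509.5, fy=451.3, cx=326.6, cy=250.8
Marker side s = 0.162 m; corners in marker frame (Z=0):
  M0 = (-0.0810, +0.0810, 0)
  M1 = (+0.0810, +0.0810, 0)
  M2 = (+0.0810, -0.0810, 0)
  M3 = (-0.0810, -0.0810, 0)
Detected image corners:
  c0 = (492.751408, 205.413317) px
  c1 = (574.237348, 167.490628) px
  c2 = (533.000500, 94.671835) px
  c3 = (451.046685, 133.058897) px
Planar DLT: solve 8×8 A·h = b for H (H[2,2]=1):
  H  [+495.97314 +278.41219 +512.77777]
  H  [-237.99790 +454.62847 +150.31271]
  H  [-0.01651 +0.04372 +1.00000]
B = K⁻¹H; ‖b₁‖=1.112255, ‖b₂‖=1.112255; λ = 2/(‖b₁‖+‖b₂‖) = 0.899074, sign → tz>0 ⇒ λ=+0.899074
r₁ = λ·B[:,0] = (+0.88472,-0.46589,-0.01484); r₂ = λ·B[:,1] = (+0.46610,+0.88386,+0.03931)
r₃ = r₁×r₂ = (-0.00519,-0.04169,+0.99912); SVD([r₁ r₂ r₃]) → R = UVᵀ:
  R  [+0.88472 +0.46610 -0.00519]
  R  [-0.46589 +0.88386 -0.04169]
  R  [-0.01484 +0.03931 +0.99912]
t = (+0.32853, -0.20019, +0.89907) m
tr R = 2.767697; θ = arccos((tr R − 1)/2) = 0.486769 rad = 27.890°
axis k = ((R−Rᵀ)₃₂, (R−Rᵀ)₁₃, (R−Rᵀ)₂₁) / (2 sinθ) = (+0.086582, +0.010315, -0.996191)
rvec = θ·k = (+0.042146, +0.005021, -0.484915)

rvec=(0.0421, 0.0050, -0.4849) tvec=(0.3285, -0.2002, 0.8991)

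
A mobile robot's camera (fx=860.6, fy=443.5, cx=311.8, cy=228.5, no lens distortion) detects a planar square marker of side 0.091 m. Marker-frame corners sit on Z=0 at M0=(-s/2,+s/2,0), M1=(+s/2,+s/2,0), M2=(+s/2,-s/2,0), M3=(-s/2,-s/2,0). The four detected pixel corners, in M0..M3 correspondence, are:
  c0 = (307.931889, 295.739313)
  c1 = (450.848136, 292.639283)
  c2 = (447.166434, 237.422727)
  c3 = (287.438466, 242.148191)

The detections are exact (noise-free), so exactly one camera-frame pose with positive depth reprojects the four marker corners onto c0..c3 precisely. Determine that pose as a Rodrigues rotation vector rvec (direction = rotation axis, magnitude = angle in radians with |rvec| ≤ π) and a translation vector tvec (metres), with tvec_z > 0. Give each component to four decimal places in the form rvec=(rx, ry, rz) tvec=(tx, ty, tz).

rvec=(0.7080, 0.0977, -0.1022) tvec=(0.0368, 0.0468, 0.5188)

Intrinsics K: fx=860.6, fy=443.5, cx=311.8, cy=228.5
Marker side s = 0.091 m; corners in marker frame (Z=0):
  M0 = (-0.0455, +0.0455, 0)
  M1 = (+0.0455, +0.0455, 0)
  M2 = (+0.0455, -0.0455, 0)
  M3 = (-0.0455, -0.0455, 0)
Detected image corners:
  c0 = (307.931889, 295.739313) px
  c1 = (450.848136, 292.639283) px
  c2 = (447.166434, 237.422727) px
  c3 = (287.438466, 242.148191) px
Planar DLT: solve 8×8 A·h = b for H (H[2,2]=1):
  H  [+1568.38616 +596.77346 +372.86395]
  H  [-106.34115 +928.80346 +268.54336]
  H  [-0.23914 +1.23997 +1.00000]
B = K⁻¹H; ‖b₁‖=1.927523, ‖b₂‖=1.927523; λ = 2/(‖b₁‖+‖b₂‖) = 0.518800, sign → tz>0 ⇒ λ=+0.518800
r₁ = λ·B[:,0] = (+0.99043,-0.06047,-0.12407); r₂ = λ·B[:,1] = (+0.12669,+0.75506,+0.64330)
r₃ = r₁×r₂ = (+0.05477,-0.65286,+0.75550); SVD([r₁ r₂ r₃]) → R = UVᵀ:
  R  [+0.99043 +0.12669 +0.05477]
  R  [-0.06047 +0.75506 -0.65286]
  R  [-0.12407 +0.64330 +0.75550]
t = (+0.03681, +0.04684, +0.51880) m
tr R = 2.500990; θ = arccos((tr R − 1)/2) = 0.721986 rad = 41.367°
axis k = ((R−Rᵀ)₃₂, (R−Rᵀ)₁₃, (R−Rᵀ)₂₁) / (2 sinθ) = (+0.980633, +0.135307, -0.141601)
rvec = θ·k = (+0.708003, +0.097689, -0.102234)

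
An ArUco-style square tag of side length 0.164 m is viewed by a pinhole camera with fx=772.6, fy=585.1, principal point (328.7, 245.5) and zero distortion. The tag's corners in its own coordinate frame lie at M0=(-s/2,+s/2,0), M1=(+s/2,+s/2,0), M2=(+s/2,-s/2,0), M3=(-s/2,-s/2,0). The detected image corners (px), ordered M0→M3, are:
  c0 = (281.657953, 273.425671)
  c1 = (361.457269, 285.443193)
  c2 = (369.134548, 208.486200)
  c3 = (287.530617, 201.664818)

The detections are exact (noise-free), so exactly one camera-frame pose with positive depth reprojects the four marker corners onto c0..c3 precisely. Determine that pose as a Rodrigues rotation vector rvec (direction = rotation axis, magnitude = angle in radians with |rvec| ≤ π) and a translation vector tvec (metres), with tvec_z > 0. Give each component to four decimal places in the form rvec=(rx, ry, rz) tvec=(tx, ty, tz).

rvec=(0.1030, 0.6048, 0.1055) tvec=(-0.0087, -0.0068, 1.2794)

Intrinsics K: fx=772.6, fy=585.1, cx=328.7, cy=245.5
Marker side s = 0.164 m; corners in marker frame (Z=0):
  M0 = (-0.0820, +0.0820, 0)
  M1 = (+0.0820, +0.0820, 0)
  M2 = (+0.0820, -0.0820, 0)
  M3 = (-0.0820, -0.0820, 0)
Detected image corners:
  c0 = (281.657953, 273.425671) px
  c1 = (361.457269, 285.443193) px
  c2 = (369.134548, 208.486200) px
  c3 = (287.530617, 201.664818) px
Planar DLT: solve 8×8 A·h = b for H (H[2,2]=1):
  H  [+349.48492 -8.77375 +323.46590]
  H  [-48.71217 +476.94784 +242.38896]
  H  [-0.43870 +0.09952 +1.00000]
B = K⁻¹H; ‖b₁‖=0.781622, ‖b₂‖=0.781622; λ = 2/(‖b₁‖+‖b₂‖) = 1.279391, sign → tz>0 ⇒ λ=+1.279391
r₁ = λ·B[:,0] = (+0.81752,+0.12899,-0.56127); r₂ = λ·B[:,1] = (-0.06870,+0.98948,+0.12733)
r₃ = r₁×r₂ = (+0.57179,-0.06553,+0.81778); SVD([r₁ r₂ r₃]) → R = UVᵀ:
  R  [+0.81752 -0.06870 +0.57179]
  R  [+0.12899 +0.98948 -0.06553]
  R  [-0.56127 +0.12733 +0.81778]
t = (-0.00867, -0.00680, +1.27939) m
tr R = 2.624781; θ = arccos((tr R − 1)/2) = 0.622557 rad = 35.670°
axis k = ((R−Rᵀ)₃₂, (R−Rᵀ)₁₃, (R−Rᵀ)₂₁) / (2 sinθ) = (+0.165372, +0.971555, +0.169508)
rvec = θ·k = (+0.102953, +0.604848, +0.105529)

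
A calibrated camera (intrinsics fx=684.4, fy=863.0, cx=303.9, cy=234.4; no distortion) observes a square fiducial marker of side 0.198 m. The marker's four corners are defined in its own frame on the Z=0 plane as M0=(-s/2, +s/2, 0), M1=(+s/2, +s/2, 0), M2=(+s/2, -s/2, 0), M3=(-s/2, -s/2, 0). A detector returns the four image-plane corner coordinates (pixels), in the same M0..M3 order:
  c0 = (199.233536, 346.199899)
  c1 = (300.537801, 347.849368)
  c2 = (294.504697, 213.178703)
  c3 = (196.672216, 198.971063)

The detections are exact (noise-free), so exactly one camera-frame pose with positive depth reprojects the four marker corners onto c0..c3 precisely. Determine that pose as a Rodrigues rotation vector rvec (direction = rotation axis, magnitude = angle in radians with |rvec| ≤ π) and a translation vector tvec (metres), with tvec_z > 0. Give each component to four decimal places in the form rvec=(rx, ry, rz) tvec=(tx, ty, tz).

rvec=(-0.2464, -0.5912, 0.0136) tvec=(-0.0940, 0.0566, 1.1929)

Intrinsics K: fx=684.4, fy=863.0, cx=303.9, cy=234.4
Marker side s = 0.198 m; corners in marker frame (Z=0):
  M0 = (-0.0990, +0.0990, 0)
  M1 = (+0.0990, +0.0990, 0)
  M2 = (+0.0990, -0.0990, 0)
  M3 = (-0.0990, -0.0990, 0)
Detected image corners:
  c0 = (199.233536, 346.199899) px
  c1 = (300.537801, 347.849368) px
  c2 = (294.504697, 213.178703) px
  c3 = (196.672216, 198.971063) px
Planar DLT: solve 8×8 A·h = b for H (H[2,2]=1):
  H  [+616.90946 -26.45303 +249.96752]
  H  [+168.15046 +656.21655 +275.36320]
  H  [+0.46101 -0.19600 +1.00000]
B = K⁻¹H; ‖b₁‖=0.838297, ‖b₂‖=0.838297; λ = 2/(‖b₁‖+‖b₂‖) = 1.192894, sign → tz>0 ⇒ λ=+1.192894
r₁ = λ·B[:,0] = (+0.83107,+0.08306,+0.54993); r₂ = λ·B[:,1] = (+0.05771,+0.97057,-0.23381)
r₃ = r₁×r₂ = (-0.55317,+0.22605,+0.80181); SVD([r₁ r₂ r₃]) → R = UVᵀ:
  R  [+0.83107 +0.05771 -0.55317]
  R  [+0.08306 +0.97057 +0.22605]
  R  [+0.54993 -0.23381 +0.80181]
t = (-0.09400, +0.05662, +1.19289) m
tr R = 2.603451; θ = arccos((tr R − 1)/2) = 0.640620 rad = 36.705°
axis k = ((R−Rᵀ)₃₂, (R−Rᵀ)₁₃, (R−Rᵀ)₂₁) / (2 sinθ) = (-0.384690, -0.922802, +0.021205)
rvec = θ·k = (-0.246440, -0.591166, +0.013584)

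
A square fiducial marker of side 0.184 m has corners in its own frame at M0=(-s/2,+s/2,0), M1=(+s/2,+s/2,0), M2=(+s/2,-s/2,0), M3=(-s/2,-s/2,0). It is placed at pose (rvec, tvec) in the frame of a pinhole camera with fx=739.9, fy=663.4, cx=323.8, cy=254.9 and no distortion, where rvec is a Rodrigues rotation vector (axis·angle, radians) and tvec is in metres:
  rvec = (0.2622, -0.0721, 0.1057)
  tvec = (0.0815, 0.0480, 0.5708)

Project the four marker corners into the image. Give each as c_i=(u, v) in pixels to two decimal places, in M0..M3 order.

Intrinsics K: fx=739.9, fy=663.4, cx=323.8, cy=254.9
Marker side s = 0.184 m; corners in marker frame (Z=0):
  M0 = (-0.0920, +0.0920, 0)
  M1 = (+0.0920, +0.0920, 0)
  M2 = (+0.0920, -0.0920, 0)
  M3 = (-0.0920, -0.0920, 0)
rvec = (0.2622, -0.0721, 0.1057), |rvec| = θ = 0.29175 rad = 16.716°
Rodrigues: sinθ=0.28763, 1−cosθ=0.04226; R = I + sinθ·[k]× + (1−cosθ)·[k]×²:
    [+0.99187 -0.11359 -0.05732]
    [+0.09482 +0.96032 -0.26228]
    [+0.08484 +0.25471 +0.96329]
t = (0.0815, 0.0480, 0.5708) m
M0: Pc = R·M0+t = (-0.02020, +0.12763, +0.58643); u = 739.9·(-0.02020)/0.58643 + 323.8 = 298.3101, v = 663.4·(+0.12763)/0.58643 + 254.9 = 399.2776
M1: Pc = R·M1+t = (+0.16230, +0.14507, +0.60204); u = 739.9·(+0.16230)/0.60204 + 323.8 = 523.2673, v = 663.4·(+0.14507)/0.60204 + 254.9 = 414.7594
M2: Pc = R·M2+t = (+0.18320, -0.03163, +0.55517); u = 739.9·(+0.18320)/0.55517 + 323.8 = 567.9618, v = 663.4·(-0.03163)/0.55517 + 254.9 = 217.1086
M3: Pc = R·M3+t = (+0.00070, -0.04907, +0.53956); u = 739.9·(+0.00070)/0.53956 + 323.8 = 324.7575, v = 663.4·(-0.04907)/0.53956 + 254.9 = 194.5636

c0=(298.31, 399.28) c1=(523.27, 414.76) c2=(567.96, 217.11) c3=(324.76, 194.56)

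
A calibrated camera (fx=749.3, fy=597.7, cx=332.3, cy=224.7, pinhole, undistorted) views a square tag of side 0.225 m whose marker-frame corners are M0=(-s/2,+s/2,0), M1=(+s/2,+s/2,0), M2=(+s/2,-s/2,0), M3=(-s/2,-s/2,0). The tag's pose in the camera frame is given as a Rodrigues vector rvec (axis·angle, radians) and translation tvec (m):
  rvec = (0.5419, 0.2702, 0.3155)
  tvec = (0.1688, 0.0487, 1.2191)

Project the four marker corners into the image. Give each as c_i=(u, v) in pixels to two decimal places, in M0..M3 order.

Intrinsics K: fx=749.3, fy=597.7, cx=332.3, cy=224.7
Marker side s = 0.225 m; corners in marker frame (Z=0):
  M0 = (-0.1125, +0.1125, 0)
  M1 = (+0.1125, +0.1125, 0)
  M2 = (+0.1125, -0.1125, 0)
  M3 = (-0.1125, -0.1125, 0)
rvec = (0.5419, 0.2702, 0.3155), |rvec| = θ = 0.68279 rad = 39.121°
Rodrigues: sinθ=0.63096, 1−cosθ=0.22419; R = I + sinθ·[k]× + (1−cosθ)·[k]×²:
    [+0.91703 -0.22114 +0.33190]
    [+0.36196 +0.81092 -0.45977]
    [-0.16747 +0.54176 +0.82368]
t = (0.1688, 0.0487, 1.2191) m
M0: Pc = R·M0+t = (+0.04076, +0.09921, +1.29889); u = 749.3·(+0.04076)/1.29889 + 332.3 = 355.8114, v = 597.7·(+0.09921)/1.29889 + 224.7 = 270.3519
M1: Pc = R·M1+t = (+0.24709, +0.18065, +1.26121); u = 749.3·(+0.24709)/1.26121 + 332.3 = 479.0978, v = 597.7·(+0.18065)/1.26121 + 224.7 = 310.3117
M2: Pc = R·M2+t = (+0.29684, -0.00181, +1.13931); u = 749.3·(+0.29684)/1.13931 + 332.3 = 527.5276, v = 597.7·(-0.00181)/1.13931 + 224.7 = 223.7514
M3: Pc = R·M3+t = (+0.09051, -0.08325, +1.17699); u = 749.3·(+0.09051)/1.17699 + 332.3 = 389.9225, v = 597.7·(-0.08325)/1.17699 + 224.7 = 182.4244

c0=(355.81, 270.35) c1=(479.10, 310.31) c2=(527.53, 223.75) c3=(389.92, 182.42)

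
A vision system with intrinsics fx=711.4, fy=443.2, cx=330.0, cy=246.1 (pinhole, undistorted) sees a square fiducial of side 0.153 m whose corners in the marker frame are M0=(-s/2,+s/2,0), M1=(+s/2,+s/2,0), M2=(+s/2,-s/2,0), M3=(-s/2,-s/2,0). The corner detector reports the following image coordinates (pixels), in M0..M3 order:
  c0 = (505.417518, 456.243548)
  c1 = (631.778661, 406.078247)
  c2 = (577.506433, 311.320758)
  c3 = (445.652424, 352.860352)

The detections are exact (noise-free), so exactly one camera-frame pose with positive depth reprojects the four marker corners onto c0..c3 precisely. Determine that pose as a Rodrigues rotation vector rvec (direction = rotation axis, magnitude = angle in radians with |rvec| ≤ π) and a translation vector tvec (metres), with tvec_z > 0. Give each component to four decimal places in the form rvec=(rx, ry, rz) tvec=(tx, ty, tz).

rvec=(-0.0521, -0.3797, -0.3452) tvec=(0.1922, 0.1949, 0.6419)

Intrinsics K: fx=711.4, fy=443.2, cx=330.0, cy=246.1
Marker side s = 0.153 m; corners in marker frame (Z=0):
  M0 = (-0.0765, +0.0765, 0)
  M1 = (+0.0765, +0.0765, 0)
  M2 = (+0.0765, -0.0765, 0)
  M3 = (-0.0765, -0.0765, 0)
Detected image corners:
  c0 = (505.417518, 456.243548) px
  c1 = (631.778661, 406.078247) px
  c2 = (577.506433, 311.320758) px
  c3 = (445.652424, 352.860352) px
Planar DLT: solve 8×8 A·h = b for H (H[2,2]=1):
  H  [+1156.70619 +383.87195 +542.99821]
  H  [-78.64513 +654.74600 +380.69381]
  H  [+0.57934 +0.02221 +1.00000]
B = K⁻¹H; ‖b₁‖=1.557825, ‖b₂‖=1.557825; λ = 2/(‖b₁‖+‖b₂‖) = 0.641921, sign → tz>0 ⇒ λ=+0.641921
r₁ = λ·B[:,0] = (+0.87122,-0.32041,+0.37189); r₂ = λ·B[:,1] = (+0.33977,+0.94040,+0.01426)
r₃ = r₁×r₂ = (-0.35430,+0.11393,+0.92817); SVD([r₁ r₂ r₃]) → R = UVᵀ:
  R  [+0.87122 +0.33977 -0.35430]
  R  [-0.32041 +0.94040 +0.11393]
  R  [+0.37189 +0.01426 +0.92817]
t = (+0.19220, +0.19494, +0.64192) m
tr R = 2.739793; θ = arccos((tr R − 1)/2) = 0.515804 rad = 29.553°
axis k = ((R−Rᵀ)₃₂, (R−Rᵀ)₁₃, (R−Rᵀ)₂₁) / (2 sinθ) = (-0.101043, -0.736149, -0.669234)
rvec = θ·k = (-0.052118, -0.379709, -0.345194)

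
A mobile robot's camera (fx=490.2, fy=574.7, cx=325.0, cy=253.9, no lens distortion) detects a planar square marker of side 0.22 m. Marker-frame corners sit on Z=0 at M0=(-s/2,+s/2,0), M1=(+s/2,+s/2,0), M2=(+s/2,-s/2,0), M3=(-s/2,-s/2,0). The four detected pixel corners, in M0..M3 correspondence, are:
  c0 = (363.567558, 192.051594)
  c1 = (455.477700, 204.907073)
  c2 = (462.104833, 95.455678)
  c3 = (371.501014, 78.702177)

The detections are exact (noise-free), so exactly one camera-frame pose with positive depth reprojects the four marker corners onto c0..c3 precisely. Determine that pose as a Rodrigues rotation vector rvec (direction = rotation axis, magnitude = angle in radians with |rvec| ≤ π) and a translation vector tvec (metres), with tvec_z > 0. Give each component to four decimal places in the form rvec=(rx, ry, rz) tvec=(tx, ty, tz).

rvec=(-0.0497, -0.1890, 0.0910) tvec=(0.2028, -0.2162, 1.1165)

Intrinsics K: fx=490.2, fy=574.7, cx=325.0, cy=253.9
Marker side s = 0.22 m; corners in marker frame (Z=0):
  M0 = (-0.1100, +0.1100, 0)
  M1 = (+0.1100, +0.1100, 0)
  M2 = (+0.1100, -0.1100, 0)
  M3 = (-0.1100, -0.1100, 0)
Detected image corners:
  c0 = (363.567558, 192.051594) px
  c1 = (455.477700, 204.907073) px
  c2 = (462.104833, 95.455678) px
  c3 = (371.501014, 78.702177) px
Planar DLT: solve 8×8 A·h = b for H (H[2,2]=1):
  H  [+483.34702 -54.45185 +414.01640]
  H  [+91.03616 +498.80368 +142.59669]
  H  [+0.16594 -0.05183 +1.00000]
B = K⁻¹H; ‖b₁‖=0.895634, ‖b₂‖=0.895634; λ = 2/(‖b₁‖+‖b₂‖) = 1.116528, sign → tz>0 ⇒ λ=+1.116528
r₁ = λ·B[:,0] = (+0.97808,+0.09501,+0.18527); r₂ = λ·B[:,1] = (-0.08566,+0.99464,-0.05787)
r₃ = r₁×r₂ = (-0.18978,+0.04073,+0.98098); SVD([r₁ r₂ r₃]) → R = UVᵀ:
  R  [+0.97808 -0.08566 -0.18978]
  R  [+0.09501 +0.99464 +0.04073]
  R  [+0.18527 -0.05787 +0.98098]
t = (+0.20275, -0.21624, +1.11653) m
tr R = 2.953707; θ = arccos((tr R − 1)/2) = 0.215576 rad = 12.352°
axis k = ((R−Rᵀ)₃₂, (R−Rᵀ)₁₃, (R−Rᵀ)₂₁) / (2 sinθ) = (-0.230467, -0.876666, +0.422304)
rvec = θ·k = (-0.049683, -0.188988, +0.091039)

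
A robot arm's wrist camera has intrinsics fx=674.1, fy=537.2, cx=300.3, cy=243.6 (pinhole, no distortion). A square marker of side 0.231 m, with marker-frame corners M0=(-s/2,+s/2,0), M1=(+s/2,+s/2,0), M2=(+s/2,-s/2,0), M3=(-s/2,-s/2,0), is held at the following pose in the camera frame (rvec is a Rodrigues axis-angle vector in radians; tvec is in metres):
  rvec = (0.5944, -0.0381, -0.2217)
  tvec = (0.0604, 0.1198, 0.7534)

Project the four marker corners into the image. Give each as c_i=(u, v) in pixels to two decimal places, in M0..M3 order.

c0=(275.99, 399.29) c1=(462.24, 367.32) c2=(448.21, 244.85) c3=(227.32, 283.93)

Intrinsics K: fx=674.1, fy=537.2, cx=300.3, cy=243.6
Marker side s = 0.231 m; corners in marker frame (Z=0):
  M0 = (-0.1155, +0.1155, 0)
  M1 = (+0.1155, +0.1155, 0)
  M2 = (+0.1155, -0.1155, 0)
  M3 = (-0.1155, -0.1155, 0)
rvec = (0.5944, -0.0381, -0.2217), |rvec| = θ = 0.63554 rad = 36.414°
Rodrigues: sinθ=0.59361, 1−cosθ=0.19525; R = I + sinθ·[k]× + (1−cosθ)·[k]×²:
    [+0.97554 +0.19613 -0.09929]
    [-0.21802 +0.80545 -0.55110]
    [-0.02811 +0.55927 +0.82851]
t = (0.0604, 0.1198, 0.7534) m
M0: Pc = R·M0+t = (-0.02962, +0.23801, +0.82124); u = 674.1·(-0.02962)/0.82124 + 300.3 = 275.9853, v = 537.2·(+0.23801)/0.82124 + 243.6 = 399.2903
M1: Pc = R·M1+t = (+0.19573, +0.18765, +0.81475); u = 674.1·(+0.19573)/0.81475 + 300.3 = 462.2394, v = 537.2·(+0.18765)/0.81475 + 243.6 = 367.3249
M2: Pc = R·M2+t = (+0.15042, +0.00159, +0.68556); u = 674.1·(+0.15042)/0.68556 + 300.3 = 448.2082, v = 537.2·(+0.00159)/0.68556 + 243.6 = 244.8450
M3: Pc = R·M3+t = (-0.07493, +0.05195, +0.69205); u = 674.1·(-0.07493)/0.69205 + 300.3 = 227.3162, v = 537.2·(+0.05195)/0.69205 + 243.6 = 283.9272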